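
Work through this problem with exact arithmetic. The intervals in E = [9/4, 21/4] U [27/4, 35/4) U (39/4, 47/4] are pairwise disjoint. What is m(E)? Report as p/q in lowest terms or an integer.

For pairwise disjoint intervals, m(union_i I_i) = sum_i m(I_i),
and m is invariant under swapping open/closed endpoints (single points have measure 0).
So m(E) = sum_i (b_i - a_i).
  I_1 has length 21/4 - 9/4 = 3.
  I_2 has length 35/4 - 27/4 = 2.
  I_3 has length 47/4 - 39/4 = 2.
Summing:
  m(E) = 3 + 2 + 2 = 7.

7


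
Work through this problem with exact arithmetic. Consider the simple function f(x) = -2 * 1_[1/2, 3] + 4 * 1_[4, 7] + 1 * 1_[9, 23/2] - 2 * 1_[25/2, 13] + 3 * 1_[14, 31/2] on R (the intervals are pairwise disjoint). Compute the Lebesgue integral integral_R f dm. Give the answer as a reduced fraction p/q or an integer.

For a simple function f = sum_i c_i * 1_{A_i} with disjoint A_i,
  integral f dm = sum_i c_i * m(A_i).
Lengths of the A_i:
  m(A_1) = 3 - 1/2 = 5/2.
  m(A_2) = 7 - 4 = 3.
  m(A_3) = 23/2 - 9 = 5/2.
  m(A_4) = 13 - 25/2 = 1/2.
  m(A_5) = 31/2 - 14 = 3/2.
Contributions c_i * m(A_i):
  (-2) * (5/2) = -5.
  (4) * (3) = 12.
  (1) * (5/2) = 5/2.
  (-2) * (1/2) = -1.
  (3) * (3/2) = 9/2.
Total: -5 + 12 + 5/2 - 1 + 9/2 = 13.

13


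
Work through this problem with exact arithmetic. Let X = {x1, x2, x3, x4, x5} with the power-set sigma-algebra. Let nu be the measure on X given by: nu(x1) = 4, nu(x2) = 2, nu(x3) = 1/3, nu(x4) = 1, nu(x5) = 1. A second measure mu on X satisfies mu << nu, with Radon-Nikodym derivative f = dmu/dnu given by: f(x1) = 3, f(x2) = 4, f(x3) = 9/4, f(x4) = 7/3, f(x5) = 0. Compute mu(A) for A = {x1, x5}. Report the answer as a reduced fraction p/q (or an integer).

By the defining property of the Radon-Nikodym derivative, for every measurable set A,
  mu(A) = integral_A f dnu.
Since nu is a discrete measure concentrated on the atoms of X, the integral over A reduces to the sum
  mu(A) = sum_{x in A} f(x) * nu({x}).
Computing each term:
  x1: f(x1) * nu(x1) = 3 * 4 = 12.
  x5: f(x5) * nu(x5) = 0 * 1 = 0.
Summing: mu(A) = 12 + 0 = 12.

12


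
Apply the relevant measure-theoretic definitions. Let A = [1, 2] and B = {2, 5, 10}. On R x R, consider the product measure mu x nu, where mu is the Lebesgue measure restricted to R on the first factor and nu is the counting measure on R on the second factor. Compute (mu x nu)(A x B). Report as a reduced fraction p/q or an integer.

For a measurable rectangle A x B, the product measure satisfies
  (mu x nu)(A x B) = mu(A) * nu(B).
  mu(A) = 1.
  nu(B) = 3.
  (mu x nu)(A x B) = 1 * 3 = 3.

3


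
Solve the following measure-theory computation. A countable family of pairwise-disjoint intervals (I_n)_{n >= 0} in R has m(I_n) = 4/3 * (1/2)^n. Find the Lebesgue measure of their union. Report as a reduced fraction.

By countable additivity of the Lebesgue measure on pairwise disjoint measurable sets,
  m(union_{n >= 0} I_n) = sum_{n >= 0} m(I_n) = sum_{n >= 0} a * r^n,
  with a = 4/3 and r = 1/2.
Since 0 < r = 1/2 < 1, the geometric series converges:
  sum_{n >= 0} a * r^n = a / (1 - r).
  = 4/3 / (1 - 1/2)
  = 4/3 / (1/2)
  = 8/3.

8/3


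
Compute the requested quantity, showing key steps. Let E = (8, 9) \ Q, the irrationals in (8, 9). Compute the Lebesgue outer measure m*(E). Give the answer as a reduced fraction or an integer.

The interval I = (8, 9) has m(I) = 9 - 8 = 1 (endpoints are measure-zero, so open/closed/half-open agree). Write I = (I cap Q) u (I \ Q). The rationals in I are countable, so m*(I cap Q) = 0 (cover each rational by intervals whose total length is arbitrarily small). By countable subadditivity m*(I) <= m*(I cap Q) + m*(I \ Q), hence m*(I \ Q) >= m(I) = 1. The reverse inequality m*(I \ Q) <= m*(I) = 1 is trivial since (I \ Q) is a subset of I. Therefore m*(I \ Q) = 1.

1


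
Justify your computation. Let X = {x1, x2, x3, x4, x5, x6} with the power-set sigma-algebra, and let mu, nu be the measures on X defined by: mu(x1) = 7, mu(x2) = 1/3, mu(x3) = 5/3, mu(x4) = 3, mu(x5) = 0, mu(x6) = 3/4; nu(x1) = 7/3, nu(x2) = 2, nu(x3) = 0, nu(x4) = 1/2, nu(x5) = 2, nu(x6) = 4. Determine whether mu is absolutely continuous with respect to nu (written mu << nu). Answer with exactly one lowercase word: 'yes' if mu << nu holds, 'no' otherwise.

mu << nu means: every nu-null measurable set is also mu-null; equivalently, for every atom x, if nu({x}) = 0 then mu({x}) = 0.
Checking each atom:
  x1: nu = 7/3 > 0 -> no constraint.
  x2: nu = 2 > 0 -> no constraint.
  x3: nu = 0, mu = 5/3 > 0 -> violates mu << nu.
  x4: nu = 1/2 > 0 -> no constraint.
  x5: nu = 2 > 0 -> no constraint.
  x6: nu = 4 > 0 -> no constraint.
The atom(s) x3 violate the condition (nu = 0 but mu > 0). Therefore mu is NOT absolutely continuous w.r.t. nu.

no


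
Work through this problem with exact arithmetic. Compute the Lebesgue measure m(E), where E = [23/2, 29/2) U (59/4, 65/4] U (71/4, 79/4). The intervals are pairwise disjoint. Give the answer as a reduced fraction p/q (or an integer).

For pairwise disjoint intervals, m(union_i I_i) = sum_i m(I_i),
and m is invariant under swapping open/closed endpoints (single points have measure 0).
So m(E) = sum_i (b_i - a_i).
  I_1 has length 29/2 - 23/2 = 3.
  I_2 has length 65/4 - 59/4 = 3/2.
  I_3 has length 79/4 - 71/4 = 2.
Summing:
  m(E) = 3 + 3/2 + 2 = 13/2.

13/2


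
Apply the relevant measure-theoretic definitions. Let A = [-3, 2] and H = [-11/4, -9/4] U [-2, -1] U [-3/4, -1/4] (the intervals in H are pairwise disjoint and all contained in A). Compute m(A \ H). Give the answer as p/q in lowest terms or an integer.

The ambient interval has length m(A) = 2 - (-3) = 5.
Since the holes are disjoint and sit inside A, by finite additivity
  m(H) = sum_i (b_i - a_i), and m(A \ H) = m(A) - m(H).
Computing the hole measures:
  m(H_1) = -9/4 - (-11/4) = 1/2.
  m(H_2) = -1 - (-2) = 1.
  m(H_3) = -1/4 - (-3/4) = 1/2.
Summed: m(H) = 1/2 + 1 + 1/2 = 2.
So m(A \ H) = 5 - 2 = 3.

3


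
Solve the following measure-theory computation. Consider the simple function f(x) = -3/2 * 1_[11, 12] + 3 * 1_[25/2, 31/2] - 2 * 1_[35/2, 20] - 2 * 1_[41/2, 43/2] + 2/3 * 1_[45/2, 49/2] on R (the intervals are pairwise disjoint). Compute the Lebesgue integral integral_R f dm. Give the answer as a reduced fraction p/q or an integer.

For a simple function f = sum_i c_i * 1_{A_i} with disjoint A_i,
  integral f dm = sum_i c_i * m(A_i).
Lengths of the A_i:
  m(A_1) = 12 - 11 = 1.
  m(A_2) = 31/2 - 25/2 = 3.
  m(A_3) = 20 - 35/2 = 5/2.
  m(A_4) = 43/2 - 41/2 = 1.
  m(A_5) = 49/2 - 45/2 = 2.
Contributions c_i * m(A_i):
  (-3/2) * (1) = -3/2.
  (3) * (3) = 9.
  (-2) * (5/2) = -5.
  (-2) * (1) = -2.
  (2/3) * (2) = 4/3.
Total: -3/2 + 9 - 5 - 2 + 4/3 = 11/6.

11/6


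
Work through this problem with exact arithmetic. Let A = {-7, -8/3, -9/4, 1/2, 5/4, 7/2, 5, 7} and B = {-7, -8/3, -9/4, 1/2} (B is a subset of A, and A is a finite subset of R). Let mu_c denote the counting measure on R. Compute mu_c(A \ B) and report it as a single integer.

Counting measure assigns mu_c(E) = |E| (number of elements) when E is finite. For B subset A, A \ B is the set of elements of A not in B, so |A \ B| = |A| - |B|.
|A| = 8, |B| = 4, so mu_c(A \ B) = 8 - 4 = 4.

4


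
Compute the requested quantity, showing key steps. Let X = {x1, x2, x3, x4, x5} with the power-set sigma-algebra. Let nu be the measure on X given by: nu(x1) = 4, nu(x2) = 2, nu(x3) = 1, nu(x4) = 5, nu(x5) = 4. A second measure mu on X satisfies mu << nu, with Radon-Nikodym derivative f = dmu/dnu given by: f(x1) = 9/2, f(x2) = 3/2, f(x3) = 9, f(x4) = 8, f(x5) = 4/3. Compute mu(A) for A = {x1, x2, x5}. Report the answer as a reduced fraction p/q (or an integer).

By the defining property of the Radon-Nikodym derivative, for every measurable set A,
  mu(A) = integral_A f dnu.
Since nu is a discrete measure concentrated on the atoms of X, the integral over A reduces to the sum
  mu(A) = sum_{x in A} f(x) * nu({x}).
Computing each term:
  x1: f(x1) * nu(x1) = 9/2 * 4 = 18.
  x2: f(x2) * nu(x2) = 3/2 * 2 = 3.
  x5: f(x5) * nu(x5) = 4/3 * 4 = 16/3.
Summing: mu(A) = 18 + 3 + 16/3 = 79/3.

79/3


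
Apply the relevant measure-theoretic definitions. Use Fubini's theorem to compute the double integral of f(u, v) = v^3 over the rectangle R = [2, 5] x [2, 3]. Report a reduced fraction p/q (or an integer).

f(u, v) is a tensor product of a function of u and a function of v, and both factors are bounded continuous (hence Lebesgue integrable) on the rectangle, so Fubini's theorem applies:
  integral_R f d(m x m) = (integral_a1^b1 1 du) * (integral_a2^b2 v^3 dv).
Inner integral in u: integral_{2}^{5} 1 du = (5^1 - 2^1)/1
  = 3.
Inner integral in v: integral_{2}^{3} v^3 dv = (3^4 - 2^4)/4
  = 65/4.
Product: (3) * (65/4) = 195/4.

195/4


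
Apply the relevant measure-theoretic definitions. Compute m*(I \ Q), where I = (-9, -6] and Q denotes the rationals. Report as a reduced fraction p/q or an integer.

The interval I = (-9, -6] has m(I) = -6 - (-9) = 3 (endpoints are measure-zero, so open/closed/half-open agree). Write I = (I cap Q) u (I \ Q). The rationals in I are countable, so m*(I cap Q) = 0 (cover each rational by intervals whose total length is arbitrarily small). By countable subadditivity m*(I) <= m*(I cap Q) + m*(I \ Q), hence m*(I \ Q) >= m(I) = 3. The reverse inequality m*(I \ Q) <= m*(I) = 3 is trivial since (I \ Q) is a subset of I. Therefore m*(I \ Q) = 3.

3


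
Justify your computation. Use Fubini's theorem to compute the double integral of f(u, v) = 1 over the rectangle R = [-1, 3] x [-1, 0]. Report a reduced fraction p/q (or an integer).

f(u, v) is a tensor product of a function of u and a function of v, and both factors are bounded continuous (hence Lebesgue integrable) on the rectangle, so Fubini's theorem applies:
  integral_R f d(m x m) = (integral_a1^b1 1 du) * (integral_a2^b2 1 dv).
Inner integral in u: integral_{-1}^{3} 1 du = (3^1 - (-1)^1)/1
  = 4.
Inner integral in v: integral_{-1}^{0} 1 dv = (0^1 - (-1)^1)/1
  = 1.
Product: (4) * (1) = 4.

4


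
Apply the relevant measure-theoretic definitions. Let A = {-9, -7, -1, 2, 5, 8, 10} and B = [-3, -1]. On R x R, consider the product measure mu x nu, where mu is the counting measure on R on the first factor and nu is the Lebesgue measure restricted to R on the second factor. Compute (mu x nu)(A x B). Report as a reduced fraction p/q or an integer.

For a measurable rectangle A x B, the product measure satisfies
  (mu x nu)(A x B) = mu(A) * nu(B).
  mu(A) = 7.
  nu(B) = 2.
  (mu x nu)(A x B) = 7 * 2 = 14.

14


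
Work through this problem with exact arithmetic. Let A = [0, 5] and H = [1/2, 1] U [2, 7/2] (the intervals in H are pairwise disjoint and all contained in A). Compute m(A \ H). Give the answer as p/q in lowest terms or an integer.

The ambient interval has length m(A) = 5 - 0 = 5.
Since the holes are disjoint and sit inside A, by finite additivity
  m(H) = sum_i (b_i - a_i), and m(A \ H) = m(A) - m(H).
Computing the hole measures:
  m(H_1) = 1 - 1/2 = 1/2.
  m(H_2) = 7/2 - 2 = 3/2.
Summed: m(H) = 1/2 + 3/2 = 2.
So m(A \ H) = 5 - 2 = 3.

3


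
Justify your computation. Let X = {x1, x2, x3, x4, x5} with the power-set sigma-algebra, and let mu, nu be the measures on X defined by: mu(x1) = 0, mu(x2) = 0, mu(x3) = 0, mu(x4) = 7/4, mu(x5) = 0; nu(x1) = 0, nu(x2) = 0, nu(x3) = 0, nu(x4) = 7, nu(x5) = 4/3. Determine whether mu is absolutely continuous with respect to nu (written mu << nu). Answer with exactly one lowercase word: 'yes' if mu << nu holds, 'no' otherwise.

mu << nu means: every nu-null measurable set is also mu-null; equivalently, for every atom x, if nu({x}) = 0 then mu({x}) = 0.
Checking each atom:
  x1: nu = 0, mu = 0 -> consistent with mu << nu.
  x2: nu = 0, mu = 0 -> consistent with mu << nu.
  x3: nu = 0, mu = 0 -> consistent with mu << nu.
  x4: nu = 7 > 0 -> no constraint.
  x5: nu = 4/3 > 0 -> no constraint.
No atom violates the condition. Therefore mu << nu.

yes


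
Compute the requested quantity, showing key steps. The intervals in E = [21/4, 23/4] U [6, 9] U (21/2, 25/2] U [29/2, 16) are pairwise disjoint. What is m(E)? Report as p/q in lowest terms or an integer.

For pairwise disjoint intervals, m(union_i I_i) = sum_i m(I_i),
and m is invariant under swapping open/closed endpoints (single points have measure 0).
So m(E) = sum_i (b_i - a_i).
  I_1 has length 23/4 - 21/4 = 1/2.
  I_2 has length 9 - 6 = 3.
  I_3 has length 25/2 - 21/2 = 2.
  I_4 has length 16 - 29/2 = 3/2.
Summing:
  m(E) = 1/2 + 3 + 2 + 3/2 = 7.

7


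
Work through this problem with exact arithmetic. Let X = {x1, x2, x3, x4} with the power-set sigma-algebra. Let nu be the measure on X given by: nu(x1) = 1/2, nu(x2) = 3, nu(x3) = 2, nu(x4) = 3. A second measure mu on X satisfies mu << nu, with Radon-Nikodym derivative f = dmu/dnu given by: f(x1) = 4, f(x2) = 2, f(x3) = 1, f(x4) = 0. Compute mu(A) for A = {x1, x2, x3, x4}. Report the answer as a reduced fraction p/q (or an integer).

By the defining property of the Radon-Nikodym derivative, for every measurable set A,
  mu(A) = integral_A f dnu.
Since nu is a discrete measure concentrated on the atoms of X, the integral over A reduces to the sum
  mu(A) = sum_{x in A} f(x) * nu({x}).
Computing each term:
  x1: f(x1) * nu(x1) = 4 * 1/2 = 2.
  x2: f(x2) * nu(x2) = 2 * 3 = 6.
  x3: f(x3) * nu(x3) = 1 * 2 = 2.
  x4: f(x4) * nu(x4) = 0 * 3 = 0.
Summing: mu(A) = 2 + 6 + 2 + 0 = 10.

10


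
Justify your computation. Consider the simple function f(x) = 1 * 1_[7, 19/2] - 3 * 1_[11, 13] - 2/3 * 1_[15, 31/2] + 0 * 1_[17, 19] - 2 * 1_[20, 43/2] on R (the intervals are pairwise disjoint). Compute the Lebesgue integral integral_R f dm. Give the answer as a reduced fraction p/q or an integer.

For a simple function f = sum_i c_i * 1_{A_i} with disjoint A_i,
  integral f dm = sum_i c_i * m(A_i).
Lengths of the A_i:
  m(A_1) = 19/2 - 7 = 5/2.
  m(A_2) = 13 - 11 = 2.
  m(A_3) = 31/2 - 15 = 1/2.
  m(A_4) = 19 - 17 = 2.
  m(A_5) = 43/2 - 20 = 3/2.
Contributions c_i * m(A_i):
  (1) * (5/2) = 5/2.
  (-3) * (2) = -6.
  (-2/3) * (1/2) = -1/3.
  (0) * (2) = 0.
  (-2) * (3/2) = -3.
Total: 5/2 - 6 - 1/3 + 0 - 3 = -41/6.

-41/6


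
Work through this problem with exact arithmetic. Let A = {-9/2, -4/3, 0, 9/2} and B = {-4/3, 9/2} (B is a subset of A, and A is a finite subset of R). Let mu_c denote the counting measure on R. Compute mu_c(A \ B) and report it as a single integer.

Counting measure assigns mu_c(E) = |E| (number of elements) when E is finite. For B subset A, A \ B is the set of elements of A not in B, so |A \ B| = |A| - |B|.
|A| = 4, |B| = 2, so mu_c(A \ B) = 4 - 2 = 2.

2


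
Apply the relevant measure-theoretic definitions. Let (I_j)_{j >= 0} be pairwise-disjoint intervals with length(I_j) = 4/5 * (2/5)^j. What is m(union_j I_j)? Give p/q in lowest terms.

By countable additivity of the Lebesgue measure on pairwise disjoint measurable sets,
  m(union_{j >= 0} I_j) = sum_{j >= 0} m(I_j) = sum_{j >= 0} a * r^j,
  with a = 4/5 and r = 2/5.
Since 0 < r = 2/5 < 1, the geometric series converges:
  sum_{j >= 0} a * r^j = a / (1 - r).
  = 4/5 / (1 - 2/5)
  = 4/5 / (3/5)
  = 4/3.

4/3


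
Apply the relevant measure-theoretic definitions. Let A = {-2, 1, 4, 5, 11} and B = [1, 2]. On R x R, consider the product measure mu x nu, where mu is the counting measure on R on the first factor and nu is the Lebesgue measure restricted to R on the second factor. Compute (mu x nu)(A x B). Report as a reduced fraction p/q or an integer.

For a measurable rectangle A x B, the product measure satisfies
  (mu x nu)(A x B) = mu(A) * nu(B).
  mu(A) = 5.
  nu(B) = 1.
  (mu x nu)(A x B) = 5 * 1 = 5.

5


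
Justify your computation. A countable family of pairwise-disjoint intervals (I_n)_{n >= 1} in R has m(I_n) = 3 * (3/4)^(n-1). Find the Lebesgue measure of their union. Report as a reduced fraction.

By countable additivity of the Lebesgue measure on pairwise disjoint measurable sets,
  m(union_{n >= 1} I_n) = sum_{n >= 1} m(I_n) = sum_{n >= 1} a * r^(n-1),
  with a = 3 and r = 3/4.
Since 0 < r = 3/4 < 1, the geometric series converges:
  sum_{n >= 1} a * r^(n-1) = a / (1 - r).
  = 3 / (1 - 3/4)
  = 3 / (1/4)
  = 12.

12


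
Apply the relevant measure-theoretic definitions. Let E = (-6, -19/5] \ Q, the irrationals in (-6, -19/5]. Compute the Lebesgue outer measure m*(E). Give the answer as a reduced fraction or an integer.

The interval I = (-6, -19/5] has m(I) = -19/5 - (-6) = 11/5 (endpoints are measure-zero, so open/closed/half-open agree). Write I = (I cap Q) u (I \ Q). The rationals in I are countable, so m*(I cap Q) = 0 (cover each rational by intervals whose total length is arbitrarily small). By countable subadditivity m*(I) <= m*(I cap Q) + m*(I \ Q), hence m*(I \ Q) >= m(I) = 11/5. The reverse inequality m*(I \ Q) <= m*(I) = 11/5 is trivial since (I \ Q) is a subset of I. Therefore m*(I \ Q) = 11/5.

11/5


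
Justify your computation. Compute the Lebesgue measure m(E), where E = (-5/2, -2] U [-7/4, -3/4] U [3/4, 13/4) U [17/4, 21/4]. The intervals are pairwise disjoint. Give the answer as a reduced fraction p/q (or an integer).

For pairwise disjoint intervals, m(union_i I_i) = sum_i m(I_i),
and m is invariant under swapping open/closed endpoints (single points have measure 0).
So m(E) = sum_i (b_i - a_i).
  I_1 has length -2 - (-5/2) = 1/2.
  I_2 has length -3/4 - (-7/4) = 1.
  I_3 has length 13/4 - 3/4 = 5/2.
  I_4 has length 21/4 - 17/4 = 1.
Summing:
  m(E) = 1/2 + 1 + 5/2 + 1 = 5.

5


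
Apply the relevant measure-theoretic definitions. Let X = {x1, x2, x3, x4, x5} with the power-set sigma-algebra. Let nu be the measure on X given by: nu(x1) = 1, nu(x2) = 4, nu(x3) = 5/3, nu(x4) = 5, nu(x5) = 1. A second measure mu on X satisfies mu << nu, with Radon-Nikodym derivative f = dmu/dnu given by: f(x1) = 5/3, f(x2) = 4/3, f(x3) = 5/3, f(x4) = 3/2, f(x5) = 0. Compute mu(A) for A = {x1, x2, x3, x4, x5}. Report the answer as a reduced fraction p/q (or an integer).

By the defining property of the Radon-Nikodym derivative, for every measurable set A,
  mu(A) = integral_A f dnu.
Since nu is a discrete measure concentrated on the atoms of X, the integral over A reduces to the sum
  mu(A) = sum_{x in A} f(x) * nu({x}).
Computing each term:
  x1: f(x1) * nu(x1) = 5/3 * 1 = 5/3.
  x2: f(x2) * nu(x2) = 4/3 * 4 = 16/3.
  x3: f(x3) * nu(x3) = 5/3 * 5/3 = 25/9.
  x4: f(x4) * nu(x4) = 3/2 * 5 = 15/2.
  x5: f(x5) * nu(x5) = 0 * 1 = 0.
Summing: mu(A) = 5/3 + 16/3 + 25/9 + 15/2 + 0 = 311/18.

311/18


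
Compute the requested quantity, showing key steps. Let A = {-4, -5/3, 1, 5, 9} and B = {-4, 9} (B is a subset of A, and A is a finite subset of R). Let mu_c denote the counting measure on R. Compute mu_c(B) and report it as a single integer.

Counting measure assigns mu_c(E) = |E| (number of elements) when E is finite.
B has 2 element(s), so mu_c(B) = 2.

2


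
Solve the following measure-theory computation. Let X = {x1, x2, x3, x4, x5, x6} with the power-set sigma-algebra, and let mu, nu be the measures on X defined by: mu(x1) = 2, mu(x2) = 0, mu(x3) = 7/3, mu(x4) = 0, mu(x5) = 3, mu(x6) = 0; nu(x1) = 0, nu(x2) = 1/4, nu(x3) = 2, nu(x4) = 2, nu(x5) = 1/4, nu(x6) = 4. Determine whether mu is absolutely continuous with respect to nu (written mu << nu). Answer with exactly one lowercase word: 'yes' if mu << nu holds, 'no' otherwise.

mu << nu means: every nu-null measurable set is also mu-null; equivalently, for every atom x, if nu({x}) = 0 then mu({x}) = 0.
Checking each atom:
  x1: nu = 0, mu = 2 > 0 -> violates mu << nu.
  x2: nu = 1/4 > 0 -> no constraint.
  x3: nu = 2 > 0 -> no constraint.
  x4: nu = 2 > 0 -> no constraint.
  x5: nu = 1/4 > 0 -> no constraint.
  x6: nu = 4 > 0 -> no constraint.
The atom(s) x1 violate the condition (nu = 0 but mu > 0). Therefore mu is NOT absolutely continuous w.r.t. nu.

no


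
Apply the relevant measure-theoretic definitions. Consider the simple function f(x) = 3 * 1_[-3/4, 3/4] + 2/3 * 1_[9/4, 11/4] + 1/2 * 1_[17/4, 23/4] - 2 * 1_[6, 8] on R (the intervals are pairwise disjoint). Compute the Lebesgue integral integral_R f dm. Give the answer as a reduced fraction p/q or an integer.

For a simple function f = sum_i c_i * 1_{A_i} with disjoint A_i,
  integral f dm = sum_i c_i * m(A_i).
Lengths of the A_i:
  m(A_1) = 3/4 - (-3/4) = 3/2.
  m(A_2) = 11/4 - 9/4 = 1/2.
  m(A_3) = 23/4 - 17/4 = 3/2.
  m(A_4) = 8 - 6 = 2.
Contributions c_i * m(A_i):
  (3) * (3/2) = 9/2.
  (2/3) * (1/2) = 1/3.
  (1/2) * (3/2) = 3/4.
  (-2) * (2) = -4.
Total: 9/2 + 1/3 + 3/4 - 4 = 19/12.

19/12


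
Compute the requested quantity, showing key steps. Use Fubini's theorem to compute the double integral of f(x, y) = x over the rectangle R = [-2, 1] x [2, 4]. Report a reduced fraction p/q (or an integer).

f(x, y) is a tensor product of a function of x and a function of y, and both factors are bounded continuous (hence Lebesgue integrable) on the rectangle, so Fubini's theorem applies:
  integral_R f d(m x m) = (integral_a1^b1 x dx) * (integral_a2^b2 1 dy).
Inner integral in x: integral_{-2}^{1} x dx = (1^2 - (-2)^2)/2
  = -3/2.
Inner integral in y: integral_{2}^{4} 1 dy = (4^1 - 2^1)/1
  = 2.
Product: (-3/2) * (2) = -3.

-3


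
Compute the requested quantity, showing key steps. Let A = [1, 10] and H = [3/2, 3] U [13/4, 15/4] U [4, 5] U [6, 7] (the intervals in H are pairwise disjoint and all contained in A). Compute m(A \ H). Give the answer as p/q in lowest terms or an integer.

The ambient interval has length m(A) = 10 - 1 = 9.
Since the holes are disjoint and sit inside A, by finite additivity
  m(H) = sum_i (b_i - a_i), and m(A \ H) = m(A) - m(H).
Computing the hole measures:
  m(H_1) = 3 - 3/2 = 3/2.
  m(H_2) = 15/4 - 13/4 = 1/2.
  m(H_3) = 5 - 4 = 1.
  m(H_4) = 7 - 6 = 1.
Summed: m(H) = 3/2 + 1/2 + 1 + 1 = 4.
So m(A \ H) = 9 - 4 = 5.

5


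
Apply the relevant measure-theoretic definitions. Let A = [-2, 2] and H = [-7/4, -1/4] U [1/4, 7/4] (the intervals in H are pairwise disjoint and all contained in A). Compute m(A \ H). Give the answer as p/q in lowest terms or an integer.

The ambient interval has length m(A) = 2 - (-2) = 4.
Since the holes are disjoint and sit inside A, by finite additivity
  m(H) = sum_i (b_i - a_i), and m(A \ H) = m(A) - m(H).
Computing the hole measures:
  m(H_1) = -1/4 - (-7/4) = 3/2.
  m(H_2) = 7/4 - 1/4 = 3/2.
Summed: m(H) = 3/2 + 3/2 = 3.
So m(A \ H) = 4 - 3 = 1.

1


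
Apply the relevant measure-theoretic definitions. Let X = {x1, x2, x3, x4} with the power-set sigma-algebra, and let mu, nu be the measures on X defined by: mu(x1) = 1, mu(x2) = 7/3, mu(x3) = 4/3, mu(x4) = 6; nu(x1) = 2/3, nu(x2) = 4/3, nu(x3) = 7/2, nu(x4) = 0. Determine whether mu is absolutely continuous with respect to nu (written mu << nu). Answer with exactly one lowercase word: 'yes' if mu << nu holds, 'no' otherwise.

mu << nu means: every nu-null measurable set is also mu-null; equivalently, for every atom x, if nu({x}) = 0 then mu({x}) = 0.
Checking each atom:
  x1: nu = 2/3 > 0 -> no constraint.
  x2: nu = 4/3 > 0 -> no constraint.
  x3: nu = 7/2 > 0 -> no constraint.
  x4: nu = 0, mu = 6 > 0 -> violates mu << nu.
The atom(s) x4 violate the condition (nu = 0 but mu > 0). Therefore mu is NOT absolutely continuous w.r.t. nu.

no


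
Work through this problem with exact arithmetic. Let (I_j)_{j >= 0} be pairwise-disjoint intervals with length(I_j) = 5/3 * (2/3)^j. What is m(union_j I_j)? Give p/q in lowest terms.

By countable additivity of the Lebesgue measure on pairwise disjoint measurable sets,
  m(union_{j >= 0} I_j) = sum_{j >= 0} m(I_j) = sum_{j >= 0} a * r^j,
  with a = 5/3 and r = 2/3.
Since 0 < r = 2/3 < 1, the geometric series converges:
  sum_{j >= 0} a * r^j = a / (1 - r).
  = 5/3 / (1 - 2/3)
  = 5/3 / (1/3)
  = 5.

5


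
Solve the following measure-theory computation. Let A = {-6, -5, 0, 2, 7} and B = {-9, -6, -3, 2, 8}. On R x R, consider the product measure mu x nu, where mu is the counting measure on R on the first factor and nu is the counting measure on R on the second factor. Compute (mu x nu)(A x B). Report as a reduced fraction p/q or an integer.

For a measurable rectangle A x B, the product measure satisfies
  (mu x nu)(A x B) = mu(A) * nu(B).
  mu(A) = 5.
  nu(B) = 5.
  (mu x nu)(A x B) = 5 * 5 = 25.

25


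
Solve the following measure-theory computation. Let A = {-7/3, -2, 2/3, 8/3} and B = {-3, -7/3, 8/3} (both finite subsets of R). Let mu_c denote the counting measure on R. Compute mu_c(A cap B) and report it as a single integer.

Counting measure on a finite set equals cardinality. mu_c(A cap B) = |A cap B| (elements appearing in both).
Enumerating the elements of A that also lie in B gives 2 element(s).
So mu_c(A cap B) = 2.

2


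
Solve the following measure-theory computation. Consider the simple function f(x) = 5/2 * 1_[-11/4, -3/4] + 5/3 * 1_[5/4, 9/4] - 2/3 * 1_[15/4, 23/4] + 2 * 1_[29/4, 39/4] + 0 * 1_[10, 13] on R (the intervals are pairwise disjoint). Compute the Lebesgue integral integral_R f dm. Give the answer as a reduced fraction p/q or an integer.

For a simple function f = sum_i c_i * 1_{A_i} with disjoint A_i,
  integral f dm = sum_i c_i * m(A_i).
Lengths of the A_i:
  m(A_1) = -3/4 - (-11/4) = 2.
  m(A_2) = 9/4 - 5/4 = 1.
  m(A_3) = 23/4 - 15/4 = 2.
  m(A_4) = 39/4 - 29/4 = 5/2.
  m(A_5) = 13 - 10 = 3.
Contributions c_i * m(A_i):
  (5/2) * (2) = 5.
  (5/3) * (1) = 5/3.
  (-2/3) * (2) = -4/3.
  (2) * (5/2) = 5.
  (0) * (3) = 0.
Total: 5 + 5/3 - 4/3 + 5 + 0 = 31/3.

31/3


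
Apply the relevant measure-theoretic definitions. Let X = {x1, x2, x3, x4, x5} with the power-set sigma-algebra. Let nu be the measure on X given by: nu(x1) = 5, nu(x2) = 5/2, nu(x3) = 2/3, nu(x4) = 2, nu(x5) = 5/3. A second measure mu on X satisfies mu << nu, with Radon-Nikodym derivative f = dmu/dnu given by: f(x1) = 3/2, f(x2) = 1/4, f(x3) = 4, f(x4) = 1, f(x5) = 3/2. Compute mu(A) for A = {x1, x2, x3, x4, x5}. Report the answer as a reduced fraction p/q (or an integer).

By the defining property of the Radon-Nikodym derivative, for every measurable set A,
  mu(A) = integral_A f dnu.
Since nu is a discrete measure concentrated on the atoms of X, the integral over A reduces to the sum
  mu(A) = sum_{x in A} f(x) * nu({x}).
Computing each term:
  x1: f(x1) * nu(x1) = 3/2 * 5 = 15/2.
  x2: f(x2) * nu(x2) = 1/4 * 5/2 = 5/8.
  x3: f(x3) * nu(x3) = 4 * 2/3 = 8/3.
  x4: f(x4) * nu(x4) = 1 * 2 = 2.
  x5: f(x5) * nu(x5) = 3/2 * 5/3 = 5/2.
Summing: mu(A) = 15/2 + 5/8 + 8/3 + 2 + 5/2 = 367/24.

367/24


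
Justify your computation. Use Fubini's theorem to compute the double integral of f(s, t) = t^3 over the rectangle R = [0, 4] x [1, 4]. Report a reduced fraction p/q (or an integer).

f(s, t) is a tensor product of a function of s and a function of t, and both factors are bounded continuous (hence Lebesgue integrable) on the rectangle, so Fubini's theorem applies:
  integral_R f d(m x m) = (integral_a1^b1 1 ds) * (integral_a2^b2 t^3 dt).
Inner integral in s: integral_{0}^{4} 1 ds = (4^1 - 0^1)/1
  = 4.
Inner integral in t: integral_{1}^{4} t^3 dt = (4^4 - 1^4)/4
  = 255/4.
Product: (4) * (255/4) = 255.

255


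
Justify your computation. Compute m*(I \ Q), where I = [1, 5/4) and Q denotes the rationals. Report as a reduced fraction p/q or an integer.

The interval I = [1, 5/4) has m(I) = 5/4 - 1 = 1/4 (endpoints are measure-zero, so open/closed/half-open agree). Write I = (I cap Q) u (I \ Q). The rationals in I are countable, so m*(I cap Q) = 0 (cover each rational by intervals whose total length is arbitrarily small). By countable subadditivity m*(I) <= m*(I cap Q) + m*(I \ Q), hence m*(I \ Q) >= m(I) = 1/4. The reverse inequality m*(I \ Q) <= m*(I) = 1/4 is trivial since (I \ Q) is a subset of I. Therefore m*(I \ Q) = 1/4.

1/4


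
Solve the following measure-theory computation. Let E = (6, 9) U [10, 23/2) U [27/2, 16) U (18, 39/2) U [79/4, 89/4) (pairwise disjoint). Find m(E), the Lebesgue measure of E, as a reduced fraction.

For pairwise disjoint intervals, m(union_i I_i) = sum_i m(I_i),
and m is invariant under swapping open/closed endpoints (single points have measure 0).
So m(E) = sum_i (b_i - a_i).
  I_1 has length 9 - 6 = 3.
  I_2 has length 23/2 - 10 = 3/2.
  I_3 has length 16 - 27/2 = 5/2.
  I_4 has length 39/2 - 18 = 3/2.
  I_5 has length 89/4 - 79/4 = 5/2.
Summing:
  m(E) = 3 + 3/2 + 5/2 + 3/2 + 5/2 = 11.

11


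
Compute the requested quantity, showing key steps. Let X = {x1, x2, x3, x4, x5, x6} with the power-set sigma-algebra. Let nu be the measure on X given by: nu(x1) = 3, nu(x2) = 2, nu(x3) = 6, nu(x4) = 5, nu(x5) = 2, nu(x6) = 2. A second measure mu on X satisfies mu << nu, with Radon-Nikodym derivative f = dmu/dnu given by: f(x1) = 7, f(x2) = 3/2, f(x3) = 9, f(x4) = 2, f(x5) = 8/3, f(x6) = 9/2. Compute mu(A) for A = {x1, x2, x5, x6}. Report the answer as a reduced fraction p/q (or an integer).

By the defining property of the Radon-Nikodym derivative, for every measurable set A,
  mu(A) = integral_A f dnu.
Since nu is a discrete measure concentrated on the atoms of X, the integral over A reduces to the sum
  mu(A) = sum_{x in A} f(x) * nu({x}).
Computing each term:
  x1: f(x1) * nu(x1) = 7 * 3 = 21.
  x2: f(x2) * nu(x2) = 3/2 * 2 = 3.
  x5: f(x5) * nu(x5) = 8/3 * 2 = 16/3.
  x6: f(x6) * nu(x6) = 9/2 * 2 = 9.
Summing: mu(A) = 21 + 3 + 16/3 + 9 = 115/3.

115/3


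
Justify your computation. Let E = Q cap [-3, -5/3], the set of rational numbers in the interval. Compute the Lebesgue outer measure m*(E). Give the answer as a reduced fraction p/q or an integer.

E = Q cap [-3, -5/3] is a subset of Q, which is countable. Enumerate Q = {q_1, q_2, ...}; for any eps > 0, cover q_k by the open interval (q_k - eps/2^(k+1), q_k + eps/2^(k+1)), of length eps/2^k. The total cover length is sum_{k>=1} eps/2^k = eps. Hence m*(E) <= m*(Q) <= eps for every eps > 0, and since outer measure is non-negative, m*(E) = 0.

0


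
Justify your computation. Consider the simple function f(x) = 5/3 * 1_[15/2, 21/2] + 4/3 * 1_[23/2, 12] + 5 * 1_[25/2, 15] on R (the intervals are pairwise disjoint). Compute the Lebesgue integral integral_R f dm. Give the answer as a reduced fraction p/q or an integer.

For a simple function f = sum_i c_i * 1_{A_i} with disjoint A_i,
  integral f dm = sum_i c_i * m(A_i).
Lengths of the A_i:
  m(A_1) = 21/2 - 15/2 = 3.
  m(A_2) = 12 - 23/2 = 1/2.
  m(A_3) = 15 - 25/2 = 5/2.
Contributions c_i * m(A_i):
  (5/3) * (3) = 5.
  (4/3) * (1/2) = 2/3.
  (5) * (5/2) = 25/2.
Total: 5 + 2/3 + 25/2 = 109/6.

109/6


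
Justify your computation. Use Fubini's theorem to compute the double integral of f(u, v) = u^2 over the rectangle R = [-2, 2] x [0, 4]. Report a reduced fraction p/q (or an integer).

f(u, v) is a tensor product of a function of u and a function of v, and both factors are bounded continuous (hence Lebesgue integrable) on the rectangle, so Fubini's theorem applies:
  integral_R f d(m x m) = (integral_a1^b1 u^2 du) * (integral_a2^b2 1 dv).
Inner integral in u: integral_{-2}^{2} u^2 du = (2^3 - (-2)^3)/3
  = 16/3.
Inner integral in v: integral_{0}^{4} 1 dv = (4^1 - 0^1)/1
  = 4.
Product: (16/3) * (4) = 64/3.

64/3


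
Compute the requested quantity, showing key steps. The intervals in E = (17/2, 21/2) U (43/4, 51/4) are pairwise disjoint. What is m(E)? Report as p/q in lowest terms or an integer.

For pairwise disjoint intervals, m(union_i I_i) = sum_i m(I_i),
and m is invariant under swapping open/closed endpoints (single points have measure 0).
So m(E) = sum_i (b_i - a_i).
  I_1 has length 21/2 - 17/2 = 2.
  I_2 has length 51/4 - 43/4 = 2.
Summing:
  m(E) = 2 + 2 = 4.

4


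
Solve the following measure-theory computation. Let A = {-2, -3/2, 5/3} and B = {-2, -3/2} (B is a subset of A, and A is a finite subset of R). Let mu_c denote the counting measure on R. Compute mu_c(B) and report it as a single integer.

Counting measure assigns mu_c(E) = |E| (number of elements) when E is finite.
B has 2 element(s), so mu_c(B) = 2.

2


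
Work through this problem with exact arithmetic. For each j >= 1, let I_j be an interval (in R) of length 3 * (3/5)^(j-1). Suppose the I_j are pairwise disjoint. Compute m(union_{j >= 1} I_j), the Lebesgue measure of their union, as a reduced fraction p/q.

By countable additivity of the Lebesgue measure on pairwise disjoint measurable sets,
  m(union_{j >= 1} I_j) = sum_{j >= 1} m(I_j) = sum_{j >= 1} a * r^(j-1),
  with a = 3 and r = 3/5.
Since 0 < r = 3/5 < 1, the geometric series converges:
  sum_{j >= 1} a * r^(j-1) = a / (1 - r).
  = 3 / (1 - 3/5)
  = 3 / (2/5)
  = 15/2.

15/2


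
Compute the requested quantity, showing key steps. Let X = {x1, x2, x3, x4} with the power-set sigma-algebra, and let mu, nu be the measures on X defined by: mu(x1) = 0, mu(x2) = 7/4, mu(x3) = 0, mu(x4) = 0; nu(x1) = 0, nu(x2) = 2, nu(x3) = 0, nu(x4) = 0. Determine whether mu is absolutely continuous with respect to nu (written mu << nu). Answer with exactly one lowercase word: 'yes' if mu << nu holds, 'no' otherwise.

mu << nu means: every nu-null measurable set is also mu-null; equivalently, for every atom x, if nu({x}) = 0 then mu({x}) = 0.
Checking each atom:
  x1: nu = 0, mu = 0 -> consistent with mu << nu.
  x2: nu = 2 > 0 -> no constraint.
  x3: nu = 0, mu = 0 -> consistent with mu << nu.
  x4: nu = 0, mu = 0 -> consistent with mu << nu.
No atom violates the condition. Therefore mu << nu.

yes


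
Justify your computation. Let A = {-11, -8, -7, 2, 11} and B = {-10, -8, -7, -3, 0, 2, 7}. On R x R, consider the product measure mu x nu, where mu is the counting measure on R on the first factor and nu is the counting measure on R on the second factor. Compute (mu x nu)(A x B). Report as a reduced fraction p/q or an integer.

For a measurable rectangle A x B, the product measure satisfies
  (mu x nu)(A x B) = mu(A) * nu(B).
  mu(A) = 5.
  nu(B) = 7.
  (mu x nu)(A x B) = 5 * 7 = 35.

35


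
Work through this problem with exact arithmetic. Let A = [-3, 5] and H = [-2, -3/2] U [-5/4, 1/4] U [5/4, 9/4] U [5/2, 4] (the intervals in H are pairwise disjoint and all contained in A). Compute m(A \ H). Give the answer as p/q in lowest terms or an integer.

The ambient interval has length m(A) = 5 - (-3) = 8.
Since the holes are disjoint and sit inside A, by finite additivity
  m(H) = sum_i (b_i - a_i), and m(A \ H) = m(A) - m(H).
Computing the hole measures:
  m(H_1) = -3/2 - (-2) = 1/2.
  m(H_2) = 1/4 - (-5/4) = 3/2.
  m(H_3) = 9/4 - 5/4 = 1.
  m(H_4) = 4 - 5/2 = 3/2.
Summed: m(H) = 1/2 + 3/2 + 1 + 3/2 = 9/2.
So m(A \ H) = 8 - 9/2 = 7/2.

7/2


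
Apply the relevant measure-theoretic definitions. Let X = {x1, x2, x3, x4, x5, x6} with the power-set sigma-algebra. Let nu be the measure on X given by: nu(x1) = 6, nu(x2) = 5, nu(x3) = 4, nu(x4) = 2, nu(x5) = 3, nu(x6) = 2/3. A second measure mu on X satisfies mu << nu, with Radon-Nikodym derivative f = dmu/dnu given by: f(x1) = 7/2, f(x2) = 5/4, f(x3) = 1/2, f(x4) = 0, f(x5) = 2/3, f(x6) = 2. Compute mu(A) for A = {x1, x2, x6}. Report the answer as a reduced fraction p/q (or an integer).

By the defining property of the Radon-Nikodym derivative, for every measurable set A,
  mu(A) = integral_A f dnu.
Since nu is a discrete measure concentrated on the atoms of X, the integral over A reduces to the sum
  mu(A) = sum_{x in A} f(x) * nu({x}).
Computing each term:
  x1: f(x1) * nu(x1) = 7/2 * 6 = 21.
  x2: f(x2) * nu(x2) = 5/4 * 5 = 25/4.
  x6: f(x6) * nu(x6) = 2 * 2/3 = 4/3.
Summing: mu(A) = 21 + 25/4 + 4/3 = 343/12.

343/12


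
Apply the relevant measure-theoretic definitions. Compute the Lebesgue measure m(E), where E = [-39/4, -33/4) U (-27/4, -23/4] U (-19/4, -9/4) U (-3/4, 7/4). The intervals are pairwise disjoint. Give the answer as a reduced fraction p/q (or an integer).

For pairwise disjoint intervals, m(union_i I_i) = sum_i m(I_i),
and m is invariant under swapping open/closed endpoints (single points have measure 0).
So m(E) = sum_i (b_i - a_i).
  I_1 has length -33/4 - (-39/4) = 3/2.
  I_2 has length -23/4 - (-27/4) = 1.
  I_3 has length -9/4 - (-19/4) = 5/2.
  I_4 has length 7/4 - (-3/4) = 5/2.
Summing:
  m(E) = 3/2 + 1 + 5/2 + 5/2 = 15/2.

15/2


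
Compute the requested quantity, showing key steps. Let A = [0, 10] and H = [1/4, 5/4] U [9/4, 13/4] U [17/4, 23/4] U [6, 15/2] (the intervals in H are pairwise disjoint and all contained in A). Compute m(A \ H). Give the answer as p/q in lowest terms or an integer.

The ambient interval has length m(A) = 10 - 0 = 10.
Since the holes are disjoint and sit inside A, by finite additivity
  m(H) = sum_i (b_i - a_i), and m(A \ H) = m(A) - m(H).
Computing the hole measures:
  m(H_1) = 5/4 - 1/4 = 1.
  m(H_2) = 13/4 - 9/4 = 1.
  m(H_3) = 23/4 - 17/4 = 3/2.
  m(H_4) = 15/2 - 6 = 3/2.
Summed: m(H) = 1 + 1 + 3/2 + 3/2 = 5.
So m(A \ H) = 10 - 5 = 5.

5


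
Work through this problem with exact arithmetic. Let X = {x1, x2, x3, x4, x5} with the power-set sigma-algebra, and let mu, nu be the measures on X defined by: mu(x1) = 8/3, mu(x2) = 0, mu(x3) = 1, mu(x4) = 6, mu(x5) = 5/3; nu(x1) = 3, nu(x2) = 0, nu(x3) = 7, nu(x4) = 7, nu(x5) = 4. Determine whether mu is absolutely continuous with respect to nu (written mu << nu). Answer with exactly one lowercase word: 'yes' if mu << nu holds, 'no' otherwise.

mu << nu means: every nu-null measurable set is also mu-null; equivalently, for every atom x, if nu({x}) = 0 then mu({x}) = 0.
Checking each atom:
  x1: nu = 3 > 0 -> no constraint.
  x2: nu = 0, mu = 0 -> consistent with mu << nu.
  x3: nu = 7 > 0 -> no constraint.
  x4: nu = 7 > 0 -> no constraint.
  x5: nu = 4 > 0 -> no constraint.
No atom violates the condition. Therefore mu << nu.

yes


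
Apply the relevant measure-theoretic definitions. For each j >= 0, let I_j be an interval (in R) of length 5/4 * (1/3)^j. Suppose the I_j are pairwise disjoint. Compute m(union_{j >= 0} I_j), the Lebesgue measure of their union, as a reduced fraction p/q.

By countable additivity of the Lebesgue measure on pairwise disjoint measurable sets,
  m(union_{j >= 0} I_j) = sum_{j >= 0} m(I_j) = sum_{j >= 0} a * r^j,
  with a = 5/4 and r = 1/3.
Since 0 < r = 1/3 < 1, the geometric series converges:
  sum_{j >= 0} a * r^j = a / (1 - r).
  = 5/4 / (1 - 1/3)
  = 5/4 / (2/3)
  = 15/8.

15/8


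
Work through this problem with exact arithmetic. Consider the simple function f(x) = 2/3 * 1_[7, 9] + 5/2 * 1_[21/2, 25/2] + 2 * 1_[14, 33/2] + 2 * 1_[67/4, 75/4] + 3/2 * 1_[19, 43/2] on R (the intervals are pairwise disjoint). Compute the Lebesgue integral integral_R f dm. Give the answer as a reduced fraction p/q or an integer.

For a simple function f = sum_i c_i * 1_{A_i} with disjoint A_i,
  integral f dm = sum_i c_i * m(A_i).
Lengths of the A_i:
  m(A_1) = 9 - 7 = 2.
  m(A_2) = 25/2 - 21/2 = 2.
  m(A_3) = 33/2 - 14 = 5/2.
  m(A_4) = 75/4 - 67/4 = 2.
  m(A_5) = 43/2 - 19 = 5/2.
Contributions c_i * m(A_i):
  (2/3) * (2) = 4/3.
  (5/2) * (2) = 5.
  (2) * (5/2) = 5.
  (2) * (2) = 4.
  (3/2) * (5/2) = 15/4.
Total: 4/3 + 5 + 5 + 4 + 15/4 = 229/12.

229/12


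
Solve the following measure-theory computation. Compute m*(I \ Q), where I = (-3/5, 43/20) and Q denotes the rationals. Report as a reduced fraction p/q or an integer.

The interval I = (-3/5, 43/20) has m(I) = 43/20 - (-3/5) = 11/4 (endpoints are measure-zero, so open/closed/half-open agree). Write I = (I cap Q) u (I \ Q). The rationals in I are countable, so m*(I cap Q) = 0 (cover each rational by intervals whose total length is arbitrarily small). By countable subadditivity m*(I) <= m*(I cap Q) + m*(I \ Q), hence m*(I \ Q) >= m(I) = 11/4. The reverse inequality m*(I \ Q) <= m*(I) = 11/4 is trivial since (I \ Q) is a subset of I. Therefore m*(I \ Q) = 11/4.

11/4


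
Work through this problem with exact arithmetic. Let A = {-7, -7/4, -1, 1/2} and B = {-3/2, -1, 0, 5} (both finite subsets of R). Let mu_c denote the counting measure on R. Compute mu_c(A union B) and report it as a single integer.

Counting measure on a finite set equals cardinality. By inclusion-exclusion, |A union B| = |A| + |B| - |A cap B|.
|A| = 4, |B| = 4, |A cap B| = 1.
So mu_c(A union B) = 4 + 4 - 1 = 7.

7


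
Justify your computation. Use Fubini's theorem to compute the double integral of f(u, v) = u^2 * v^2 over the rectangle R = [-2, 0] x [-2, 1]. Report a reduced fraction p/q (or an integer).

f(u, v) is a tensor product of a function of u and a function of v, and both factors are bounded continuous (hence Lebesgue integrable) on the rectangle, so Fubini's theorem applies:
  integral_R f d(m x m) = (integral_a1^b1 u^2 du) * (integral_a2^b2 v^2 dv).
Inner integral in u: integral_{-2}^{0} u^2 du = (0^3 - (-2)^3)/3
  = 8/3.
Inner integral in v: integral_{-2}^{1} v^2 dv = (1^3 - (-2)^3)/3
  = 3.
Product: (8/3) * (3) = 8.

8
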